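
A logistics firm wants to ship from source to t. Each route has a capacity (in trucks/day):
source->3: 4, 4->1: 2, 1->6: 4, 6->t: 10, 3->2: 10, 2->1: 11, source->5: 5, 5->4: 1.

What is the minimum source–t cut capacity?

Max flow = 4 (via 1 augmenting path).
In the residual at optimum, the set reachable from source is {1, 2, 3, 4, 5, source}.
Cut edges: 1->6 (cap 4). Sum = 4.

4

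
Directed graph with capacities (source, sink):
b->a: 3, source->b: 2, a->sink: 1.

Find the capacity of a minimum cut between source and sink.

Max flow = 1 (via 1 augmenting path).
In the residual at optimum, the set reachable from source is {a, b, source}.
Cut edges: a->sink (cap 1). Sum = 1.

1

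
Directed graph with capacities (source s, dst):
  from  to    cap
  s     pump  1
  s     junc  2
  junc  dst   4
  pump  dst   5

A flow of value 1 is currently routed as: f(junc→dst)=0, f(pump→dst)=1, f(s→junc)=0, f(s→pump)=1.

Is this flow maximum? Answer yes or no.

Residual path s→junc→dst has bottleneck 2 > 0.
Pushing 2 along it raises the flow to 3, so the given flow is not maximum.

No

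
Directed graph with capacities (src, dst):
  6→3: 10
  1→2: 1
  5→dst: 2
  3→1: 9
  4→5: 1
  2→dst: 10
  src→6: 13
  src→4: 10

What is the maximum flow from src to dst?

2

Augment src→4→5→dst: bottleneck 1. Total 1.
Augment src→6→3→1→2→dst: bottleneck 1. Total 2.
No augmenting path remains in the residual graph.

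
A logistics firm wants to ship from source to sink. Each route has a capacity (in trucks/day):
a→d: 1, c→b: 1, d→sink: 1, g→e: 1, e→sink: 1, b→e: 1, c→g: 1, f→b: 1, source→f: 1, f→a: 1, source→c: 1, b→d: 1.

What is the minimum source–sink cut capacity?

Max flow = 2 (via 2 augmenting paths).
In the residual at optimum, the set reachable from source is {source}.
Cut edges: source→f (cap 1), source→c (cap 1). Sum = 2.

2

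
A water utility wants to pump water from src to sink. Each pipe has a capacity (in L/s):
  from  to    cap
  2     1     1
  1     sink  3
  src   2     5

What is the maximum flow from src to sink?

Augment src→2→1→sink: bottleneck 1. Total 1.
No augmenting path remains in the residual graph.

1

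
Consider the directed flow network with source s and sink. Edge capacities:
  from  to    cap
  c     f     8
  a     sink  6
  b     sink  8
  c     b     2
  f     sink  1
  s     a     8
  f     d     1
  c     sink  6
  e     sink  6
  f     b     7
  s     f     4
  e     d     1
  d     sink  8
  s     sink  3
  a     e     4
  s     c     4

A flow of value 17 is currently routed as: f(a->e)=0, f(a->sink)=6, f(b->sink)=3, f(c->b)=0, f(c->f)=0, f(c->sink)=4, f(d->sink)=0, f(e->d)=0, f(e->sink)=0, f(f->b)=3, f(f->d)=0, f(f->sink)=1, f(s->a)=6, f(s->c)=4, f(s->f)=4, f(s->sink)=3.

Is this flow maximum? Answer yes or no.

Residual path s->a->e->sink has bottleneck 2 > 0.
Pushing 2 along it raises the flow to 19, so the given flow is not maximum.

No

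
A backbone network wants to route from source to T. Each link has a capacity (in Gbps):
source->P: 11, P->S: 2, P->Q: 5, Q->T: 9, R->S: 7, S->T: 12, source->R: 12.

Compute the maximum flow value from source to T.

Augment source->P->Q->T: bottleneck 5. Total 5.
Augment source->P->S->T: bottleneck 2. Total 7.
Augment source->R->S->T: bottleneck 7. Total 14.
No augmenting path remains in the residual graph.

14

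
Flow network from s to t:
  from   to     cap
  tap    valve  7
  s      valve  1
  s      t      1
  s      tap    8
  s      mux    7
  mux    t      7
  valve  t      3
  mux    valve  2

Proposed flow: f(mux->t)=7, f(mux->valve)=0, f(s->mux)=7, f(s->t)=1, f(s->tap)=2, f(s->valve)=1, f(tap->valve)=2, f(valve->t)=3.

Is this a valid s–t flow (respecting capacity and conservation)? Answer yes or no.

Every edge has 0 ≤ f(e) ≤ cap(e).
At each intermediate node, inflow equals outflow.

Yes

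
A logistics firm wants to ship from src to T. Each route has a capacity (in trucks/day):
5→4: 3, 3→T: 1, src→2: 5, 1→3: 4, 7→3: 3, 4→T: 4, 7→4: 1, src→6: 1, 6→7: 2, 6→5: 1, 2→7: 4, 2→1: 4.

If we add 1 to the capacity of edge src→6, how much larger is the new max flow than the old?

0

Original max flow = 3.
Even with extra capacity on src→6, another cut of capacity 3 remains binding.
New max flow = 3. Increase = 0.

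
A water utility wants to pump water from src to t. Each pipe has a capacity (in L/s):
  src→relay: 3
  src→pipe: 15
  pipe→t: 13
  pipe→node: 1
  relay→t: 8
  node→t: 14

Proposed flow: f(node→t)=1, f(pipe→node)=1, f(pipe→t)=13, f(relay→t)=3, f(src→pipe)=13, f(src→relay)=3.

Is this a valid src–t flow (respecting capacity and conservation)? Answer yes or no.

No

Conservation fails at pipe: inflow 13 ≠ outflow 14.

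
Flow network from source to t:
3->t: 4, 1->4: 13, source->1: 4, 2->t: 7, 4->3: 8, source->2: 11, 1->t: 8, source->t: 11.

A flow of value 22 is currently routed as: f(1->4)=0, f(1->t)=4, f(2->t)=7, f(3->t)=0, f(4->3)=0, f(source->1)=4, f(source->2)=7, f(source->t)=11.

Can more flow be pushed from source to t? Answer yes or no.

Residual reachable from source: {2, source}; t is not reachable.
Saturated cut: source->1, source->t, 2->t with total capacity 22 = current flow value. Flow is maximum.

No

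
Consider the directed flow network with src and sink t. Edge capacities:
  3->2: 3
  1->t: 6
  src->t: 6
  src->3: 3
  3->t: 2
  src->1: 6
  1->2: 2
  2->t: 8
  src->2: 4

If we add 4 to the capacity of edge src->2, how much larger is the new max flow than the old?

Original max flow = 19.
After raising cap(src->2), augmenting paths through that edge carry 3 more units.
New max flow = 22. Increase = 3.

3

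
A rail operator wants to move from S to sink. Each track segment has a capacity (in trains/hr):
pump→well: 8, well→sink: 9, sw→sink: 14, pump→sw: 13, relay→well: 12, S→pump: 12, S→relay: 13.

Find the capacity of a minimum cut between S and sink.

21

Max flow = 21 (via 2 augmenting paths).
In the residual at optimum, the set reachable from S is {S, relay, well}.
Cut edges: S→pump (cap 12), well→sink (cap 9). Sum = 21.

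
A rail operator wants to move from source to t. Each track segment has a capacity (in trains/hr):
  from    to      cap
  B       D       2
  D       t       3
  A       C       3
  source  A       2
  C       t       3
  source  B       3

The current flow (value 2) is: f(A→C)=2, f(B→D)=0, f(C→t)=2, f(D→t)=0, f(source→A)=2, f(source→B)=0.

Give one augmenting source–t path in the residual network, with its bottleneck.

Residual along source→B→D→t: source→B: 3, B→D: 2, D→t: 3.
Bottleneck = min = 2.

source→B→D→t, bottleneck 2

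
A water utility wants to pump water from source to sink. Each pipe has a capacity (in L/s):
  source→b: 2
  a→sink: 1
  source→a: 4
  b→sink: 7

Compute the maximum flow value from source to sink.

Augment source→a→sink: bottleneck 1. Total 1.
Augment source→b→sink: bottleneck 2. Total 3.
No augmenting path remains in the residual graph.

3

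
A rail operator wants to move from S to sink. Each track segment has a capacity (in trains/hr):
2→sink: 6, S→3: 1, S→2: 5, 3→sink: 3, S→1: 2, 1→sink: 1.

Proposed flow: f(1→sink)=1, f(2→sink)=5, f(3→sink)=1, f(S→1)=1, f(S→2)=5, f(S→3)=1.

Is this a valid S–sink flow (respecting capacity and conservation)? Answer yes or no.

Yes

Every edge has 0 ≤ f(e) ≤ cap(e).
At each intermediate node, inflow equals outflow.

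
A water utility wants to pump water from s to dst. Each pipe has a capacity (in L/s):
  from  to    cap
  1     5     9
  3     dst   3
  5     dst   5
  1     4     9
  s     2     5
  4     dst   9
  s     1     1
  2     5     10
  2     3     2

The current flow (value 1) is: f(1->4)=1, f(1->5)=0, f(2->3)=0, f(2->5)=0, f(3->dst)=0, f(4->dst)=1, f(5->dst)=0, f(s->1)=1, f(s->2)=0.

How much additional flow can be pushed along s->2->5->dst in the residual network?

5

Residual capacities along the path: s->2: 5, 2->5: 10, 5->dst: 5.
Minimum is 5.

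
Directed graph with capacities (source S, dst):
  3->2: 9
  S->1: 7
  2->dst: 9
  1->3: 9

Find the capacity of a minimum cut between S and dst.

7

Max flow = 7 (via 1 augmenting path).
In the residual at optimum, the set reachable from S is {S}.
Cut edges: S->1 (cap 7). Sum = 7.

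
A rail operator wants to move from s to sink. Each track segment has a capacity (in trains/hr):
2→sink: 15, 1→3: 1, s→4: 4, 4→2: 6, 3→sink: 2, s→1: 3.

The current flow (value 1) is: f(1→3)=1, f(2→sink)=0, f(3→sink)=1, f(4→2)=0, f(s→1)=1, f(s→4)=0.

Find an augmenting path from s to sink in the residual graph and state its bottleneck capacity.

Residual along s→4→2→sink: s→4: 4, 4→2: 6, 2→sink: 15.
Bottleneck = min = 4.

s→4→2→sink, bottleneck 4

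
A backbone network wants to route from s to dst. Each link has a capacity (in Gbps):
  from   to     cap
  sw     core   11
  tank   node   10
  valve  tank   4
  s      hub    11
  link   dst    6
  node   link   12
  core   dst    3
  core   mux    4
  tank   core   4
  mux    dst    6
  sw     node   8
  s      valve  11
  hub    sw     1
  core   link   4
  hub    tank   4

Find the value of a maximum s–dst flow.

Augment s->valve->tank->core->dst: bottleneck 3. Total 3.
Augment s->valve->tank->core->link->dst: bottleneck 1. Total 4.
Augment s->hub->sw->node->link->dst: bottleneck 1. Total 5.
Augment s->hub->tank->node->link->dst: bottleneck 4. Total 9.
No augmenting path remains in the residual graph.

9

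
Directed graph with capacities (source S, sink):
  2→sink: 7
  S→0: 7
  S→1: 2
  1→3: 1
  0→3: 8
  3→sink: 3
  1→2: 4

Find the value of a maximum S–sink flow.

Augment S→1→2→sink: bottleneck 2. Total 2.
Augment S→0→3→sink: bottleneck 3. Total 5.
No augmenting path remains in the residual graph.

5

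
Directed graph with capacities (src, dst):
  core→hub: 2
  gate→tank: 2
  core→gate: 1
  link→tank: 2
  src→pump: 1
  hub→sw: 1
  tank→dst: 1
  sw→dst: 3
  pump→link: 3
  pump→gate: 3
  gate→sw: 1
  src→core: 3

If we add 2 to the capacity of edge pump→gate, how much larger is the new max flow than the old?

Original max flow = 3.
Edge pump→gate does not cross the min cut (source side {core, hub, src}), so extra capacity there cannot help.
New max flow = 3. Increase = 0.

0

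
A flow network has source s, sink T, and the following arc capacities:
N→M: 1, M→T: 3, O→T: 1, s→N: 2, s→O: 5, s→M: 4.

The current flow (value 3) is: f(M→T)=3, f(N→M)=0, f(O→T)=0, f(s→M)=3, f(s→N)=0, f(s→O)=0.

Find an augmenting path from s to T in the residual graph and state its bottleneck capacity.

Residual along s→O→T: s→O: 5, O→T: 1.
Bottleneck = min = 1.

s→O→T, bottleneck 1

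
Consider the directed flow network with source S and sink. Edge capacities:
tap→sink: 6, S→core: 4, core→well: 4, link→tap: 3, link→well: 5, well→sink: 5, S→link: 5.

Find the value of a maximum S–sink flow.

8

Augment S→core→well→sink: bottleneck 4. Total 4.
Augment S→link→well→sink: bottleneck 1. Total 5.
Augment S→link→tap→sink: bottleneck 3. Total 8.
No augmenting path remains in the residual graph.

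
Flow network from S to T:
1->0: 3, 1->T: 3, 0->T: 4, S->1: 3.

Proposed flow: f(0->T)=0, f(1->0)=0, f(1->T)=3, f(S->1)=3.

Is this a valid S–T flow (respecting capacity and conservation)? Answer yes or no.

Every edge has 0 ≤ f(e) ≤ cap(e).
At each intermediate node, inflow equals outflow.

Yes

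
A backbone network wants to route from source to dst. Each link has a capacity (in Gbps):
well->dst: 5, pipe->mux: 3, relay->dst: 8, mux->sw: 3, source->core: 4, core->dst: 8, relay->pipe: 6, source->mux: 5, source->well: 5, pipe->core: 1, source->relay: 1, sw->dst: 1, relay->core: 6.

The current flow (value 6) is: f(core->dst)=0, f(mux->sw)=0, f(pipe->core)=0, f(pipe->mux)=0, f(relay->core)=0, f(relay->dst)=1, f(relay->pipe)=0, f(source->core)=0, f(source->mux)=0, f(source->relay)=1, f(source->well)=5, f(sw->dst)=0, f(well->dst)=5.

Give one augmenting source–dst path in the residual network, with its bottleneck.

source->core->dst, bottleneck 4

Residual along source->core->dst: source->core: 4, core->dst: 8.
Bottleneck = min = 4.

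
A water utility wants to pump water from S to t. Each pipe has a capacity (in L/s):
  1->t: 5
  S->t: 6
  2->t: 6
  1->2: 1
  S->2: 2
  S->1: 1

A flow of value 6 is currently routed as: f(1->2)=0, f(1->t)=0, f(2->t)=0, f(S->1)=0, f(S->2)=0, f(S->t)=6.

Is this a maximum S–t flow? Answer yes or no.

No

Residual path S->1->t has bottleneck 1 > 0.
Pushing 1 along it raises the flow to 7, so the given flow is not maximum.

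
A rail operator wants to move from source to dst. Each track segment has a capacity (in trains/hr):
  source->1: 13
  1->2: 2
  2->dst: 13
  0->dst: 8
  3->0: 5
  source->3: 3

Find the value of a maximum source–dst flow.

5

Augment source->3->0->dst: bottleneck 3. Total 3.
Augment source->1->2->dst: bottleneck 2. Total 5.
No augmenting path remains in the residual graph.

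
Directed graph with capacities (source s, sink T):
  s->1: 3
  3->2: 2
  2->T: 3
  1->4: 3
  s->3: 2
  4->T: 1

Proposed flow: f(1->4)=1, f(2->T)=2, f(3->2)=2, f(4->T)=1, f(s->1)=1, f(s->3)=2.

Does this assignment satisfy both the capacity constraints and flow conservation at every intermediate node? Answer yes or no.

Yes

Every edge has 0 ≤ f(e) ≤ cap(e).
At each intermediate node, inflow equals outflow.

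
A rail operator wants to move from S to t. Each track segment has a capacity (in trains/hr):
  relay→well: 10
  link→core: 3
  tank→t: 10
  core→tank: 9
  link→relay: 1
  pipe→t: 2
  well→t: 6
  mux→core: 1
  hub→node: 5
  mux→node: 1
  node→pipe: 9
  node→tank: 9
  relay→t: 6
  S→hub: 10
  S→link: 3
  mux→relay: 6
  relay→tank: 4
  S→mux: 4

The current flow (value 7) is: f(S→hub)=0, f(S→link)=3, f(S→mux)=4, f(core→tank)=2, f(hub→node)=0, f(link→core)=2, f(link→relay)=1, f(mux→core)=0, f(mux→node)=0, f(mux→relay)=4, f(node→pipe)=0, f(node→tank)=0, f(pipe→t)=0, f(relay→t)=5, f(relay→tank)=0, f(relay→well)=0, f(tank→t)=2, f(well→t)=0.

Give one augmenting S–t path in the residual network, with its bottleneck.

Residual along S→hub→node→tank→t: S→hub: 10, hub→node: 5, node→tank: 9, tank→t: 8.
Bottleneck = min = 5.

S→hub→node→tank→t, bottleneck 5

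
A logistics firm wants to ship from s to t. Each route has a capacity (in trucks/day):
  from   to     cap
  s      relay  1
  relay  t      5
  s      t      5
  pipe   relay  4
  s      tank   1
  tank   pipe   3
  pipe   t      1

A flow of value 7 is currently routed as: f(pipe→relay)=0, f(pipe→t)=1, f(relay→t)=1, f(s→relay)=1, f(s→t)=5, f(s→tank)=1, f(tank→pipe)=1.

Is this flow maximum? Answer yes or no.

Yes

Residual reachable from s: {s}; t is not reachable.
Saturated cut: s→tank, s→relay, s→t with total capacity 7 = current flow value. Flow is maximum.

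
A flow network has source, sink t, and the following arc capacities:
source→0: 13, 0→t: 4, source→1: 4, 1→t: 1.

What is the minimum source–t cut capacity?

5

Max flow = 5 (via 2 augmenting paths).
In the residual at optimum, the set reachable from source is {0, 1, source}.
Cut edges: 1→t (cap 1), 0→t (cap 4). Sum = 5.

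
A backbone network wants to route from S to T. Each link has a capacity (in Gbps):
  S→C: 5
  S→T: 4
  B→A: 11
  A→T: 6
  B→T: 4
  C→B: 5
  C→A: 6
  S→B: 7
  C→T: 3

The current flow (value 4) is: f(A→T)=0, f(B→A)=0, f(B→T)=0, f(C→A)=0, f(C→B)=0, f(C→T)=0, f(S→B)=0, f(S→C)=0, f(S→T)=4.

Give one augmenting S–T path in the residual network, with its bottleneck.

S→C→T, bottleneck 3

Residual along S→C→T: S→C: 5, C→T: 3.
Bottleneck = min = 3.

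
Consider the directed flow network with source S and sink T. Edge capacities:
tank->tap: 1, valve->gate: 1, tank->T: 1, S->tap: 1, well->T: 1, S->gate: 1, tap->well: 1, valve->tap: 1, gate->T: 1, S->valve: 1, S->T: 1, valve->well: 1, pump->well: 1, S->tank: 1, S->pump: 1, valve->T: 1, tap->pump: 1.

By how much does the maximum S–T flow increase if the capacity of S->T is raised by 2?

2

Original max flow = 5.
After raising cap(S->T), augmenting paths through that edge carry 2 more units.
New max flow = 7. Increase = 2.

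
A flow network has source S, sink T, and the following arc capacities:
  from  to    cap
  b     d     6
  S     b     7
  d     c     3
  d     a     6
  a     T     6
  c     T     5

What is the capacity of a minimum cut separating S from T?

6

Max flow = 6 (via 1 augmenting path).
In the residual at optimum, the set reachable from S is {S, b}.
Cut edges: b->d (cap 6). Sum = 6.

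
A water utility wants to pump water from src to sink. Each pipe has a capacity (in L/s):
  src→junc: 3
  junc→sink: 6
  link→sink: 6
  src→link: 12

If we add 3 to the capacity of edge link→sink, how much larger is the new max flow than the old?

3

Original max flow = 9.
After raising cap(link→sink), augmenting paths through that edge carry 3 more units.
New max flow = 12. Increase = 3.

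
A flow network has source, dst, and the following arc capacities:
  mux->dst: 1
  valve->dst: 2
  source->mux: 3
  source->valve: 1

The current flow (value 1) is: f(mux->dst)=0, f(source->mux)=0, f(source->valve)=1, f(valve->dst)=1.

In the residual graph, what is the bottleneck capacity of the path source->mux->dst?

Residual capacities along the path: source->mux: 3, mux->dst: 1.
Minimum is 1.

1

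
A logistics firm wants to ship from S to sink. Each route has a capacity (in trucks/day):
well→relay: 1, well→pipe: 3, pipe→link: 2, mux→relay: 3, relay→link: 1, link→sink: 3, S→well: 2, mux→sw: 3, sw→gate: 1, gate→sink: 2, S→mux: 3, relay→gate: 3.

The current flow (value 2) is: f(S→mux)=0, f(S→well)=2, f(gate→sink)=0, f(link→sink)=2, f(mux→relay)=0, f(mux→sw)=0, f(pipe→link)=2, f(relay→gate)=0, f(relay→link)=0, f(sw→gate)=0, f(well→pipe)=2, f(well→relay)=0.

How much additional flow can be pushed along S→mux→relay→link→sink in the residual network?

1

Residual capacities along the path: S→mux: 3, mux→relay: 3, relay→link: 1, link→sink: 1.
Minimum is 1.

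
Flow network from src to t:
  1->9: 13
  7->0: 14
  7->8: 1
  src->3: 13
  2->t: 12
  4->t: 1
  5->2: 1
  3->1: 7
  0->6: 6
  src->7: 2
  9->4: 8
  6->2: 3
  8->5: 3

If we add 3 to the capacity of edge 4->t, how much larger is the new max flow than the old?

Original max flow = 3.
After raising cap(4->t), augmenting paths through that edge carry 3 more units.
New max flow = 6. Increase = 3.

3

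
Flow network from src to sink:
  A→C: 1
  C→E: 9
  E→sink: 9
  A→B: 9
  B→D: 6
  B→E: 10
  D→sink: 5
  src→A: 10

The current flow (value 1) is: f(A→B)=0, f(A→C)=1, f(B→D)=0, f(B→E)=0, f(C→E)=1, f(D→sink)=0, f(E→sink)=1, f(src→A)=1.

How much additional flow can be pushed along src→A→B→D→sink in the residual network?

5

Residual capacities along the path: src→A: 9, A→B: 9, B→D: 6, D→sink: 5.
Minimum is 5.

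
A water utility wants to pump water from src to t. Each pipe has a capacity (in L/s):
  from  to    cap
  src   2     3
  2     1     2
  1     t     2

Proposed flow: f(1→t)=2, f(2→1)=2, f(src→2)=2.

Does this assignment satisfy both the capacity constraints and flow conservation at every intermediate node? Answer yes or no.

Yes

Every edge has 0 ≤ f(e) ≤ cap(e).
At each intermediate node, inflow equals outflow.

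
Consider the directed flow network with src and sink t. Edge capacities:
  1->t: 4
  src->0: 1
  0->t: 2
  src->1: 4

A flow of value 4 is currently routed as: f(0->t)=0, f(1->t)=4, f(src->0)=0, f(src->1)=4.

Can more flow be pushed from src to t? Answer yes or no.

Residual path src->0->t has bottleneck 1 > 0.
Pushing 1 along it raises the flow to 5, so the given flow is not maximum.

Yes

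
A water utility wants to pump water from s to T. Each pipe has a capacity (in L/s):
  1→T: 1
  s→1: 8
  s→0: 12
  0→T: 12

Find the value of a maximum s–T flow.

Augment s→0→T: bottleneck 12. Total 12.
Augment s→1→T: bottleneck 1. Total 13.
No augmenting path remains in the residual graph.

13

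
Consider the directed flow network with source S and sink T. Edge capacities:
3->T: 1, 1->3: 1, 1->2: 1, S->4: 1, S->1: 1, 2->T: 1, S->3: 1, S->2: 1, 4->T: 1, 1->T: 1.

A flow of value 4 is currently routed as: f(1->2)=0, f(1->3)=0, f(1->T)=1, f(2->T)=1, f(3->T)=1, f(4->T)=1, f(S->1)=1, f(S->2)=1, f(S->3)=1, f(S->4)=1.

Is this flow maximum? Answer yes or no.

Yes

Residual reachable from S: {S}; T is not reachable.
Saturated cut: S->4, S->1, S->3, S->2 with total capacity 4 = current flow value. Flow is maximum.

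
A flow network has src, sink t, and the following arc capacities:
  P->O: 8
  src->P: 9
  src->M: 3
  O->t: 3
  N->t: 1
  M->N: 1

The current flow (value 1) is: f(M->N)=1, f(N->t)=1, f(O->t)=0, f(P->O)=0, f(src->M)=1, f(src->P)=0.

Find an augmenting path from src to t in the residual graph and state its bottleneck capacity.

src->P->O->t, bottleneck 3

Residual along src->P->O->t: src->P: 9, P->O: 8, O->t: 3.
Bottleneck = min = 3.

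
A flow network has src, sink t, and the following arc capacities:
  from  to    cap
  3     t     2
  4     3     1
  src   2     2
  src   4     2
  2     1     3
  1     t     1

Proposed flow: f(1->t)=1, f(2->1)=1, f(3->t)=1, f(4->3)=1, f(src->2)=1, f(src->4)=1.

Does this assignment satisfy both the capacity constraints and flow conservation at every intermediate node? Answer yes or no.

Yes

Every edge has 0 ≤ f(e) ≤ cap(e).
At each intermediate node, inflow equals outflow.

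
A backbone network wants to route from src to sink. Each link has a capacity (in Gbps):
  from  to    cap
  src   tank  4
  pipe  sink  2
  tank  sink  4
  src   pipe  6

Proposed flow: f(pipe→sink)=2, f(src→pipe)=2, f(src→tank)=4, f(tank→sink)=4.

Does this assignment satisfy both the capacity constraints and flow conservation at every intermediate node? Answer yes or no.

Yes

Every edge has 0 ≤ f(e) ≤ cap(e).
At each intermediate node, inflow equals outflow.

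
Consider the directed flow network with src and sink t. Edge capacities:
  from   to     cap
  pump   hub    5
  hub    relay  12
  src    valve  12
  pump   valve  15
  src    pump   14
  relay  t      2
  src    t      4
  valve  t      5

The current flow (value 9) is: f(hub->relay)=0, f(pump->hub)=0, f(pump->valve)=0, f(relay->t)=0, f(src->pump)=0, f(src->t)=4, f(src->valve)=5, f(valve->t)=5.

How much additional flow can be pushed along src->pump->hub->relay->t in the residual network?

2

Residual capacities along the path: src->pump: 14, pump->hub: 5, hub->relay: 12, relay->t: 2.
Minimum is 2.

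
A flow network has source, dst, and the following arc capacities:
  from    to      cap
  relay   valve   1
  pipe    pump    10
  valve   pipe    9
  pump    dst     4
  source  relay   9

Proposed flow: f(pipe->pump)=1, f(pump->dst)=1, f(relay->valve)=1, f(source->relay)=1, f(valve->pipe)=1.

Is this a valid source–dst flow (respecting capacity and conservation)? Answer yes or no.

Yes

Every edge has 0 ≤ f(e) ≤ cap(e).
At each intermediate node, inflow equals outflow.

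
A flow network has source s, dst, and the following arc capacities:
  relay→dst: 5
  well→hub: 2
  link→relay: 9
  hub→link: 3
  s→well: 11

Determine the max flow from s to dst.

Augment s→well→hub→link→relay→dst: bottleneck 2. Total 2.
No augmenting path remains in the residual graph.

2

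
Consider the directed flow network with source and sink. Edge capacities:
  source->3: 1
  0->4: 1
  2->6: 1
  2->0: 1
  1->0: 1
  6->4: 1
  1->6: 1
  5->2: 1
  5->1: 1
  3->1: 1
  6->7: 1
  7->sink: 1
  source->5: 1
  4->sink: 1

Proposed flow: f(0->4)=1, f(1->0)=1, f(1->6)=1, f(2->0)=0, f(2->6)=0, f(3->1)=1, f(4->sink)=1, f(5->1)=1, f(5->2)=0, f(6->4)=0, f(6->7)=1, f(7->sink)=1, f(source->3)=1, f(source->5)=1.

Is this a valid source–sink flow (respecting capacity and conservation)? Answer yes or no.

Every edge has 0 ≤ f(e) ≤ cap(e).
At each intermediate node, inflow equals outflow.

Yes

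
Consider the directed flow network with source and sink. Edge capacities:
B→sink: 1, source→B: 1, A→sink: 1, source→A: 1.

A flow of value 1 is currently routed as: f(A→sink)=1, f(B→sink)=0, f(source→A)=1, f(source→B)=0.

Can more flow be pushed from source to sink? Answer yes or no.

Residual path source→B→sink has bottleneck 1 > 0.
Pushing 1 along it raises the flow to 2, so the given flow is not maximum.

Yes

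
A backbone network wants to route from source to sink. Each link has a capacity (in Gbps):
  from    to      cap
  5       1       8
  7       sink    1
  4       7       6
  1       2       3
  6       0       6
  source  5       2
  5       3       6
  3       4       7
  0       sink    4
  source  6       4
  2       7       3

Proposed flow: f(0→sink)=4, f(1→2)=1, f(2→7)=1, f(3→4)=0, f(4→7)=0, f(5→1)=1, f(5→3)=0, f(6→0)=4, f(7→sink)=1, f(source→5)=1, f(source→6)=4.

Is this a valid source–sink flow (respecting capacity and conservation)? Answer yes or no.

Yes

Every edge has 0 ≤ f(e) ≤ cap(e).
At each intermediate node, inflow equals outflow.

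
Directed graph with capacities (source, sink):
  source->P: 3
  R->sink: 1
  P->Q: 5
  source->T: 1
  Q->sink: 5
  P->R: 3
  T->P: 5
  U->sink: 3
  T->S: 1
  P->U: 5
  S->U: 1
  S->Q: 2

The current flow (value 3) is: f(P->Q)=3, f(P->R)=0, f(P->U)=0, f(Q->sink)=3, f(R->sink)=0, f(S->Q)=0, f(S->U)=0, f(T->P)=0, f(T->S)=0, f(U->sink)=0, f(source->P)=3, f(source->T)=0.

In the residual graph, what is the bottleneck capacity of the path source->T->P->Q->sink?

Residual capacities along the path: source->T: 1, T->P: 5, P->Q: 2, Q->sink: 2.
Minimum is 1.

1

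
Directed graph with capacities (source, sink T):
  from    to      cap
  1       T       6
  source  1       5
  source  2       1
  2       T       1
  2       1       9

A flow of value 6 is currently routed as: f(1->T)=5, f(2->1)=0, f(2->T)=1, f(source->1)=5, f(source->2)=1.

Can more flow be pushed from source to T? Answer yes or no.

Residual reachable from source: {source}; T is not reachable.
Saturated cut: source->2, source->1 with total capacity 6 = current flow value. Flow is maximum.

No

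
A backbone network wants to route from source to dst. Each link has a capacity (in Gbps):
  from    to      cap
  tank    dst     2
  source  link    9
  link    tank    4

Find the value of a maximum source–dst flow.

2

Augment source->link->tank->dst: bottleneck 2. Total 2.
No augmenting path remains in the residual graph.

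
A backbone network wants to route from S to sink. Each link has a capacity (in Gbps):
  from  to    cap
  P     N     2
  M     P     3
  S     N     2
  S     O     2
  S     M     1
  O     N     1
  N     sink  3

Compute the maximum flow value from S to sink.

Augment S->N->sink: bottleneck 2. Total 2.
Augment S->O->N->sink: bottleneck 1. Total 3.
No augmenting path remains in the residual graph.

3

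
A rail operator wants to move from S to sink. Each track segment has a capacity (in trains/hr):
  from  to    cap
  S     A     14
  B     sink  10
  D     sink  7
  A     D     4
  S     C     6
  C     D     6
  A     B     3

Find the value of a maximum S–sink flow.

10

Augment S->A->B->sink: bottleneck 3. Total 3.
Augment S->A->D->sink: bottleneck 4. Total 7.
Augment S->C->D->sink: bottleneck 3. Total 10.
No augmenting path remains in the residual graph.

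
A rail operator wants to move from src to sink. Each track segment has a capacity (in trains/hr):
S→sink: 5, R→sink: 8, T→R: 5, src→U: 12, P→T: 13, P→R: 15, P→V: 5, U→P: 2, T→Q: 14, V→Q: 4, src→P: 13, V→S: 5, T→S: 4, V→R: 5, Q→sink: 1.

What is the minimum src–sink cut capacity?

Max flow = 14 (via 4 augmenting paths).
In the residual at optimum, the set reachable from src is {P, Q, R, S, T, U, V, src}.
Cut edges: S→sink (cap 5), Q→sink (cap 1), R→sink (cap 8). Sum = 14.

14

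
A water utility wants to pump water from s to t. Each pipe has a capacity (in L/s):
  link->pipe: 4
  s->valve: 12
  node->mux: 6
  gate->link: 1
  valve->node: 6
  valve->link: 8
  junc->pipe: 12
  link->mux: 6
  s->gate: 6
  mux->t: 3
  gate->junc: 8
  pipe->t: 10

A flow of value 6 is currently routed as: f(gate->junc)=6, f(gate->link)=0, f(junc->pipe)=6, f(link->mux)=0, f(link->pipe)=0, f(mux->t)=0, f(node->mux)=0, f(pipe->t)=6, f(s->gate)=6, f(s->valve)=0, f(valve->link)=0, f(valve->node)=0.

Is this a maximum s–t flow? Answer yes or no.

Residual path s->valve->link->pipe->t has bottleneck 4 > 0.
Pushing 4 along it raises the flow to 10, so the given flow is not maximum.

No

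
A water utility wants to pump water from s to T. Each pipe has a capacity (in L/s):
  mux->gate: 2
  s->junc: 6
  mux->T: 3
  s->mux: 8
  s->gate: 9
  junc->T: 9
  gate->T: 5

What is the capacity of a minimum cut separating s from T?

Max flow = 14 (via 3 augmenting paths).
In the residual at optimum, the set reachable from s is {gate, mux, s}.
Cut edges: s->junc (cap 6), mux->T (cap 3), gate->T (cap 5). Sum = 14.

14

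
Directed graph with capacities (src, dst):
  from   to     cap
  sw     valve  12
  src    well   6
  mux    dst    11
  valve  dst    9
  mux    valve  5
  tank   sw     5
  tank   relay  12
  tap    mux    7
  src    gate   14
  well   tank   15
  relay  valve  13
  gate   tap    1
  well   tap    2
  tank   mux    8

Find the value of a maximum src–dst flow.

7

Augment src->well->tank->mux->dst: bottleneck 6. Total 6.
Augment src->gate->tap->mux->dst: bottleneck 1. Total 7.
No augmenting path remains in the residual graph.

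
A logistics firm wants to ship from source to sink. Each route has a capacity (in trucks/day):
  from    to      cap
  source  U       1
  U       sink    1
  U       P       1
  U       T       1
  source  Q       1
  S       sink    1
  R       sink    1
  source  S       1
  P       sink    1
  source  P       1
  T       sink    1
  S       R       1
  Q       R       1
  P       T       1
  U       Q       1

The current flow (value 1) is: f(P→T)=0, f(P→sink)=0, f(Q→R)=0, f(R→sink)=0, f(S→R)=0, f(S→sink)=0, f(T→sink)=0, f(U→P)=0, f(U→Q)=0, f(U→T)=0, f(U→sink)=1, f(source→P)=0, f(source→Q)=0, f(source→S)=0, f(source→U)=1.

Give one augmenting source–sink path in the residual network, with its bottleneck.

Residual along source→P→sink: source→P: 1, P→sink: 1.
Bottleneck = min = 1.

source→P→sink, bottleneck 1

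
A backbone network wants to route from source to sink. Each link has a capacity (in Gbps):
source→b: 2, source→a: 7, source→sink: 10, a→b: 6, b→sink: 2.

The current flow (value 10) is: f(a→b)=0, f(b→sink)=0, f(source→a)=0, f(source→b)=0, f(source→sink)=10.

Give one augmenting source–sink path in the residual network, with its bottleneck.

Residual along source→b→sink: source→b: 2, b→sink: 2.
Bottleneck = min = 2.

source→b→sink, bottleneck 2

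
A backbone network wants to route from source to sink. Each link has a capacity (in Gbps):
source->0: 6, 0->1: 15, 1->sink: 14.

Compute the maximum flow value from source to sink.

6

Augment source->0->1->sink: bottleneck 6. Total 6.
No augmenting path remains in the residual graph.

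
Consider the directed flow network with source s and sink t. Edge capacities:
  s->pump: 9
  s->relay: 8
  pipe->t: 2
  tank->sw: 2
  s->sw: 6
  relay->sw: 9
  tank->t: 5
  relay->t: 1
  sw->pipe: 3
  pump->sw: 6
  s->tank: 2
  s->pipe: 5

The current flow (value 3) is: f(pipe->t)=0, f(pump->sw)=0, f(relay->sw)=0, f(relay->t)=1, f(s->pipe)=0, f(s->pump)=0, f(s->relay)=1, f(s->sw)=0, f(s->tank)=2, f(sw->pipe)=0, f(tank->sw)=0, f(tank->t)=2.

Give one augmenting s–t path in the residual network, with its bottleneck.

s->pipe->t, bottleneck 2

Residual along s->pipe->t: s->pipe: 5, pipe->t: 2.
Bottleneck = min = 2.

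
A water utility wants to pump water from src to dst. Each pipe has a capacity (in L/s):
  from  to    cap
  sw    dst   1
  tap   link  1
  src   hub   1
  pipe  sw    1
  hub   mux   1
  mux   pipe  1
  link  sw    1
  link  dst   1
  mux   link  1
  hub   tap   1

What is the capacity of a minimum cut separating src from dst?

1

Max flow = 1 (via 1 augmenting path).
In the residual at optimum, the set reachable from src is {src}.
Cut edges: src->hub (cap 1). Sum = 1.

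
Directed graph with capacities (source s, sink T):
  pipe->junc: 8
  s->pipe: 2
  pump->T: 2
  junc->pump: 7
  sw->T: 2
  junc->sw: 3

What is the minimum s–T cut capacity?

Max flow = 2 (via 1 augmenting path).
In the residual at optimum, the set reachable from s is {s}.
Cut edges: s->pipe (cap 2). Sum = 2.

2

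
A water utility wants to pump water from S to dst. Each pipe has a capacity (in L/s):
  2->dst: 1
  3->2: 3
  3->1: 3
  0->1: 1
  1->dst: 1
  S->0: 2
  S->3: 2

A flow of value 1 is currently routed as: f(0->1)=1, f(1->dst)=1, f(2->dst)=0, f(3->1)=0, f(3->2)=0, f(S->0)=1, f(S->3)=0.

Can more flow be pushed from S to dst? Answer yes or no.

Residual path S->3->2->dst has bottleneck 1 > 0.
Pushing 1 along it raises the flow to 2, so the given flow is not maximum.

Yes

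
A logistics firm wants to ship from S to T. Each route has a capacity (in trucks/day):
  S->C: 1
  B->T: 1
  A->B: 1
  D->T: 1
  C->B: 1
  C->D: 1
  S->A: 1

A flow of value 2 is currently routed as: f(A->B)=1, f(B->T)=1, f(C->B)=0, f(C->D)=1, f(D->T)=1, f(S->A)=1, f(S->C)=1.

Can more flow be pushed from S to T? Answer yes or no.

Residual reachable from S: {S}; T is not reachable.
Saturated cut: S->C, S->A with total capacity 2 = current flow value. Flow is maximum.

No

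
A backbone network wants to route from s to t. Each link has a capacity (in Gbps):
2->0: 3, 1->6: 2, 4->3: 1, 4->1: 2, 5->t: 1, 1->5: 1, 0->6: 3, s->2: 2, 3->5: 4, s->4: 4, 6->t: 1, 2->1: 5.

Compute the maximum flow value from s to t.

Augment s->2->0->6->t: bottleneck 1. Total 1.
Augment s->2->1->5->t: bottleneck 1. Total 2.
No augmenting path remains in the residual graph.

2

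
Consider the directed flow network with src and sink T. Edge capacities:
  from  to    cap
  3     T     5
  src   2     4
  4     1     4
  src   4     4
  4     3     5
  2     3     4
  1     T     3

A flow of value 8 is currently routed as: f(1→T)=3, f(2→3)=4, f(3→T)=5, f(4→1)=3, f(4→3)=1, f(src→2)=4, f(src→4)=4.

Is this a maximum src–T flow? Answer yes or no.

Residual reachable from src: {src}; T is not reachable.
Saturated cut: src→2, src→4 with total capacity 8 = current flow value. Flow is maximum.

Yes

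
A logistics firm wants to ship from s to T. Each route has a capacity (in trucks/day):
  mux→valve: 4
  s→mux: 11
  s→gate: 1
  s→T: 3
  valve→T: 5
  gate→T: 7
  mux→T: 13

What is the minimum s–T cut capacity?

15

Max flow = 15 (via 3 augmenting paths).
In the residual at optimum, the set reachable from s is {s}.
Cut edges: s→mux (cap 11), s→gate (cap 1), s→T (cap 3). Sum = 15.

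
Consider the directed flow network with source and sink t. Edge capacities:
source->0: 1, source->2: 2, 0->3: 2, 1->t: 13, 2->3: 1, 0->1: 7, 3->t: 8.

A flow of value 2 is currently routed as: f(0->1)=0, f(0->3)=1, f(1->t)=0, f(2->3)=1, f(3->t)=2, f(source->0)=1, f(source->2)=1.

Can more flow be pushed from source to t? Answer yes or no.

Residual reachable from source: {2, source}; t is not reachable.
Saturated cut: source->0, 2->3 with total capacity 2 = current flow value. Flow is maximum.

No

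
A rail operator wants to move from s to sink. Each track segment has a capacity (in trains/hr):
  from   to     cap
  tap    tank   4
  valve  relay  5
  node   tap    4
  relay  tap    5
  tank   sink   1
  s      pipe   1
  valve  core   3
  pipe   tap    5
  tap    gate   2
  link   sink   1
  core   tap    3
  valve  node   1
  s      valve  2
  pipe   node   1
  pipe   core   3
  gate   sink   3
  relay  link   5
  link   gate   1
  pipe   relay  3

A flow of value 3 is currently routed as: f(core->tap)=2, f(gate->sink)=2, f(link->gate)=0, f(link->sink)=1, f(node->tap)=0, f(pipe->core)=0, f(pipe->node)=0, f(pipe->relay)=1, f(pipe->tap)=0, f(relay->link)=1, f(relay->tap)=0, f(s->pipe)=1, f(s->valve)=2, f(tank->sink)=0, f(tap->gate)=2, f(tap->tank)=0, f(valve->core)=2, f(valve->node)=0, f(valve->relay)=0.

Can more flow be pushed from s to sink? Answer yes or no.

Residual reachable from s: {s}; sink is not reachable.
Saturated cut: s->pipe, s->valve with total capacity 3 = current flow value. Flow is maximum.

No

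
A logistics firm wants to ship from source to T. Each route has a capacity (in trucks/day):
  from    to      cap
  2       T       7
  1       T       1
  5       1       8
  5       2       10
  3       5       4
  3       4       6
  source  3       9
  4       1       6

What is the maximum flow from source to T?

5

Augment source->3->5->1->T: bottleneck 1. Total 1.
Augment source->3->5->2->T: bottleneck 3. Total 4.
Augment source->3->4->1->5->2->T: bottleneck 1. Total 5.
No augmenting path remains in the residual graph.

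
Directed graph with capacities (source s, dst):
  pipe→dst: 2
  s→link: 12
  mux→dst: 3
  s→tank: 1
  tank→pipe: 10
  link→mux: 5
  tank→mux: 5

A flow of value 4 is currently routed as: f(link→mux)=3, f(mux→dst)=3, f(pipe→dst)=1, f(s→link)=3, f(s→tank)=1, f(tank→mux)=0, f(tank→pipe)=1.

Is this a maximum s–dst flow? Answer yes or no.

Yes

Residual reachable from s: {link, mux, s}; dst is not reachable.
Saturated cut: s→tank, mux→dst with total capacity 4 = current flow value. Flow is maximum.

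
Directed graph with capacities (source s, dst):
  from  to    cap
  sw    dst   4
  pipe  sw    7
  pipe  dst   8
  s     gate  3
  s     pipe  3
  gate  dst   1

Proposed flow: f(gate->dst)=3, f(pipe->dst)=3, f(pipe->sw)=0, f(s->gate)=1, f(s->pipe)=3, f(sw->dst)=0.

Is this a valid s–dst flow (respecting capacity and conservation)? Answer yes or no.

No

Capacity violated on gate->dst: flow 3 > capacity 1.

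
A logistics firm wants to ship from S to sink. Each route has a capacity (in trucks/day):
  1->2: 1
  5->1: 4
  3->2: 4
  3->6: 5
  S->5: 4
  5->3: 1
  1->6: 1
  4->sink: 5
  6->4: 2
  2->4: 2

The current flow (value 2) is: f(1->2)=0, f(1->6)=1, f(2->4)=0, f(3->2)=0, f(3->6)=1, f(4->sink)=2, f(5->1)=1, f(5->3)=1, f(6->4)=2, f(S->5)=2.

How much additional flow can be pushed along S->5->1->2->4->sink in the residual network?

Residual capacities along the path: S->5: 2, 5->1: 3, 1->2: 1, 2->4: 2, 4->sink: 3.
Minimum is 1.

1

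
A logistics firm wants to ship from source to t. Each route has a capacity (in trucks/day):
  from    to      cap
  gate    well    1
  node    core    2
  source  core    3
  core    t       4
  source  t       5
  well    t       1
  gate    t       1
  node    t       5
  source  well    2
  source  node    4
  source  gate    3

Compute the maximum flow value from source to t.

Augment source→t: bottleneck 5. Total 5.
Augment source→gate→t: bottleneck 1. Total 6.
Augment source→node→t: bottleneck 4. Total 10.
Augment source→core→t: bottleneck 3. Total 13.
Augment source→well→t: bottleneck 1. Total 14.
No augmenting path remains in the residual graph.

14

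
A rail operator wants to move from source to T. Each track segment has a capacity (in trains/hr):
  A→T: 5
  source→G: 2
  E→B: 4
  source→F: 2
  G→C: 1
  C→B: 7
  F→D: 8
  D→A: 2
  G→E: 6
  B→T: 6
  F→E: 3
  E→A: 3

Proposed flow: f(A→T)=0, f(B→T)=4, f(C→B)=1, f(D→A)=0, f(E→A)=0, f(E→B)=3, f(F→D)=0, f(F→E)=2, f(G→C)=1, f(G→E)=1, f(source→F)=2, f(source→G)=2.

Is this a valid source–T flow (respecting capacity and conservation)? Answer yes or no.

Yes

Every edge has 0 ≤ f(e) ≤ cap(e).
At each intermediate node, inflow equals outflow.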